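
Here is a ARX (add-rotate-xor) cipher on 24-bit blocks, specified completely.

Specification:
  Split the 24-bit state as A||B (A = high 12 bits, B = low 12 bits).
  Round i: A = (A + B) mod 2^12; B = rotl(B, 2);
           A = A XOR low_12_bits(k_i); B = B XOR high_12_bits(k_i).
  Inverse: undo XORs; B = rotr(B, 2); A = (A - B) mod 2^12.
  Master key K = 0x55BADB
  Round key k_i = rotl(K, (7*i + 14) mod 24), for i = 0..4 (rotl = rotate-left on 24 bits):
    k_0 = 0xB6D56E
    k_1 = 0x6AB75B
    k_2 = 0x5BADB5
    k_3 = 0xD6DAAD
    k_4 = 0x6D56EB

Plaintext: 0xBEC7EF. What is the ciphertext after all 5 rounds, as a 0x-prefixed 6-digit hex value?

s_0 = plaintext = 0xBEC7EF
s_1 = Round(s_0, k_0) = 0x6B54D0
s_2 = Round(s_1, k_1) = 0xCDE5EA
s_3 = Round(s_2, k_2) = 0xF7D213
s_4 = Round(s_3, k_3) = 0xB3D521
s_5 = Round(s_4, k_4) = 0x6B5250

0x6B5250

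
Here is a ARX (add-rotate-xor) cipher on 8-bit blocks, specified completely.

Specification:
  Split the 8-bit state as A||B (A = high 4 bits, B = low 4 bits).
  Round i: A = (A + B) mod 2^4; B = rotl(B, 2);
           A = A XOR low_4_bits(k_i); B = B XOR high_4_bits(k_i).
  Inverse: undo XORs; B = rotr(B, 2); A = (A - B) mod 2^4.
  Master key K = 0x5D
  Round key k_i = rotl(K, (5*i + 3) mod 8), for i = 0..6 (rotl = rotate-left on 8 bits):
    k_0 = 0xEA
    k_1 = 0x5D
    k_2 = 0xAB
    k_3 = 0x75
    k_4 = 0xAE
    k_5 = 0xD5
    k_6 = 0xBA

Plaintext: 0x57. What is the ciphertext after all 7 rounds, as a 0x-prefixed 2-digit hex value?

0x27

s_0 = plaintext = 0x57
s_1 = Round(s_0, k_0) = 0x63
s_2 = Round(s_1, k_1) = 0x49
s_3 = Round(s_2, k_2) = 0x6C
s_4 = Round(s_3, k_3) = 0x74
s_5 = Round(s_4, k_4) = 0x5B
s_6 = Round(s_5, k_5) = 0x53
s_7 = Round(s_6, k_6) = 0x27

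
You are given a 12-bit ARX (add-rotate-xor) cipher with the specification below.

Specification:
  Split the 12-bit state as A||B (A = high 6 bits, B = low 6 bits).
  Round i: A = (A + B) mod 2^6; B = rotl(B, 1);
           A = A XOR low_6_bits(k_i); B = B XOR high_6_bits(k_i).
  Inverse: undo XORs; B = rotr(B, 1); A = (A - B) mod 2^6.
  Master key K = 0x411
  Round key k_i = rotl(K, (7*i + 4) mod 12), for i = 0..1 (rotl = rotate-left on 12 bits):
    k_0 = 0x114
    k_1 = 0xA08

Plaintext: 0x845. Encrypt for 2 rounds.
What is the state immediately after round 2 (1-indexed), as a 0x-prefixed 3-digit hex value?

0x234

s_0 = plaintext = 0x845
s_1 = Round(s_0, k_0) = 0xC8E
s_2 = Round(s_1, k_1) = 0x234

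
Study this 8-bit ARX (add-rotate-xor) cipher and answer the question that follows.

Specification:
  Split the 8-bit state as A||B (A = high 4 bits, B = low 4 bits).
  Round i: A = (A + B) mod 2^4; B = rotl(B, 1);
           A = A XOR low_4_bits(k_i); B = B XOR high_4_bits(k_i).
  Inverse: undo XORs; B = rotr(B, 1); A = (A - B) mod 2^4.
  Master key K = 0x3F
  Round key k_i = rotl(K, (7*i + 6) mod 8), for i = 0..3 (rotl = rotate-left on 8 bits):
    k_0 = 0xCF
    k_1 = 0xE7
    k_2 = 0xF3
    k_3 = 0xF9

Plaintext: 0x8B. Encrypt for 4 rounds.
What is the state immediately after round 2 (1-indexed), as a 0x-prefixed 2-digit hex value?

s_0 = plaintext = 0x8B
s_1 = Round(s_0, k_0) = 0xCB
s_2 = Round(s_1, k_1) = 0x09
s_3 = Round(s_2, k_2) = 0xAC
s_4 = Round(s_3, k_3) = 0xF6

0x09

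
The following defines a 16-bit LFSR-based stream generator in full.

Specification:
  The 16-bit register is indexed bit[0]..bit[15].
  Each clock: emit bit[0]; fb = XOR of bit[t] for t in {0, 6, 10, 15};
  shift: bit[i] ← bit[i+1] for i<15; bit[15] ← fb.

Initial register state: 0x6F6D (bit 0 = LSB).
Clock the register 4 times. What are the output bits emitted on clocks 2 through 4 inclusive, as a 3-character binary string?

reg_0 = 0x6F6D
clock 1: out=1, reg = 0xB7B6
clock 2: out=0, reg = 0x5BDB
clock 3: out=1, reg = 0x2DED
clock 4: out=1, reg = 0x96F6

011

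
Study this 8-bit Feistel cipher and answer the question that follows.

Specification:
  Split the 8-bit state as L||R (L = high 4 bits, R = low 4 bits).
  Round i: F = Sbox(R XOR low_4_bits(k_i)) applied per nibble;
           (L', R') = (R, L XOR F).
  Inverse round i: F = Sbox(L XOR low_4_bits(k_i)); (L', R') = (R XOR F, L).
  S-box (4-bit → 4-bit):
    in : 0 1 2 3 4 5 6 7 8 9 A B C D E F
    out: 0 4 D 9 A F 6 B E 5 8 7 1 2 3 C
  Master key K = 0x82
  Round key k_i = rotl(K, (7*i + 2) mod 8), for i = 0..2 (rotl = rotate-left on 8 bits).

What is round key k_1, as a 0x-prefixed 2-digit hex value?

0x05

K = 0x82
k_0 = rotl(K, (7*0+2) mod 8) = rotl(K, 2) = 0x0A
k_1 = rotl(K, (7*1+2) mod 8) = rotl(K, 1) = 0x05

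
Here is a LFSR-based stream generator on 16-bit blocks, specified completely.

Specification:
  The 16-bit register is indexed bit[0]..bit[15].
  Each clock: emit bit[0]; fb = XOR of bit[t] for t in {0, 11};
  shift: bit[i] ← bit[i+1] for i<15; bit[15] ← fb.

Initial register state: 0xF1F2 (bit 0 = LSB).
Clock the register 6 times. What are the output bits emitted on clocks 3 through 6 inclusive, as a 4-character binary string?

reg_0 = 0xF1F2
clock 1: out=0, reg = 0x78F9
clock 2: out=1, reg = 0x3C7C
clock 3: out=0, reg = 0x9E3E
clock 4: out=0, reg = 0xCF1F
clock 5: out=1, reg = 0x678F
clock 6: out=1, reg = 0xB3C7

0011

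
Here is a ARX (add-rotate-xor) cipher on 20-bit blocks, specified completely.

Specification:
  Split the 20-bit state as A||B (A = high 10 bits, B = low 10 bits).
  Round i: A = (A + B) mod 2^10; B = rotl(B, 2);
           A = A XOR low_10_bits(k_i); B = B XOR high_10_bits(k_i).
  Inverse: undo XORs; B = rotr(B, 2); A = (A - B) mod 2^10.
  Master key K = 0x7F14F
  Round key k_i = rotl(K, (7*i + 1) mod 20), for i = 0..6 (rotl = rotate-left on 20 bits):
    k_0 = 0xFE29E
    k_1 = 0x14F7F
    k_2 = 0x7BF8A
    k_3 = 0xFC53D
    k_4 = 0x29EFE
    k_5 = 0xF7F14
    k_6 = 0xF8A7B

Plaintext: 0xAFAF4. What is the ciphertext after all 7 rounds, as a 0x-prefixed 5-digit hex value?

0xBB910

s_0 = plaintext = 0xAFAF4
s_1 = Round(s_0, k_0) = 0xCB02A
s_2 = Round(s_1, k_1) = 0x0A4FB
s_3 = Round(s_2, k_2) = 0xABA03
s_4 = Round(s_3, k_3) = 0x633FF
s_5 = Round(s_4, k_4) = 0xDD758
s_6 = Round(s_5, k_5) = 0x766BC
s_7 = Round(s_6, k_6) = 0xBB910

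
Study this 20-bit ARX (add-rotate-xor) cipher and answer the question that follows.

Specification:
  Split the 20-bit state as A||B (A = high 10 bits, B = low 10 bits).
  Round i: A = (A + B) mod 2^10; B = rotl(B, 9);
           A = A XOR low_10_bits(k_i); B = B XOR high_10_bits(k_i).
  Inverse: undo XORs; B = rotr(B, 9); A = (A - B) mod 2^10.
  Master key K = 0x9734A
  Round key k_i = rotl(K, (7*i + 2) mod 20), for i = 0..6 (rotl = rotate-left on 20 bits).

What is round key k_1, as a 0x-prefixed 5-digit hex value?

K = 0x9734A
k_0 = rotl(K, (7*0+2) mod 20) = rotl(K, 2) = 0x5CD2A
k_1 = rotl(K, (7*1+2) mod 20) = rotl(K, 9) = 0x6952E

0x6952E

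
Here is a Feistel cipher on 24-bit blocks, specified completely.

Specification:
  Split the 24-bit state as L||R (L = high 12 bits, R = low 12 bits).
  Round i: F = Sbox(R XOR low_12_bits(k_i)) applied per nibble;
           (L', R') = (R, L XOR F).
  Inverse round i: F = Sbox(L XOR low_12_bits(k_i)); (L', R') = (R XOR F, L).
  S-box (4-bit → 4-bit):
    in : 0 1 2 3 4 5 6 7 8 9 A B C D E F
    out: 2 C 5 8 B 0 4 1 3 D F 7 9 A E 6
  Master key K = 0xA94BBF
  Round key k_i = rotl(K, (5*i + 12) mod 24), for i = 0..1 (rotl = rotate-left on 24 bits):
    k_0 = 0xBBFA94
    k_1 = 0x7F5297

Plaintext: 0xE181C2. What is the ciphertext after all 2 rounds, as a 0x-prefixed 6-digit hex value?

0x91C6F5

s_0 = plaintext = 0xE181C2
s_1 = Round(s_0, k_0) = 0x1C291C
s_2 = Round(s_1, k_1) = 0x91C6F5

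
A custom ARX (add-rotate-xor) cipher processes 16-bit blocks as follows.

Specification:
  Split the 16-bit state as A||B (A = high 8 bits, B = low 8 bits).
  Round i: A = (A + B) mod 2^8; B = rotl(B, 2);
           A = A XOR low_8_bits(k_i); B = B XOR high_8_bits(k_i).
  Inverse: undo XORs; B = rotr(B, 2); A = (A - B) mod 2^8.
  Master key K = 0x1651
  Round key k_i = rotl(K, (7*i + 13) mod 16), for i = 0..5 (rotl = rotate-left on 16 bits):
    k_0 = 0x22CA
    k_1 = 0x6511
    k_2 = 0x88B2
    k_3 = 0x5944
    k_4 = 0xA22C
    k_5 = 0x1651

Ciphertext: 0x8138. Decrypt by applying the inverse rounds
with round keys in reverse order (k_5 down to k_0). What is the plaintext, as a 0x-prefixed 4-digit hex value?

s_0 = ciphertext = 0x8138
s_1 = InvRound(s_0, k_5) = 0x458B
s_2 = InvRound(s_1, k_4) = 0x1F4A
s_3 = InvRound(s_2, k_3) = 0x97C4
s_4 = InvRound(s_3, k_2) = 0x1213
s_5 = InvRound(s_4, k_1) = 0x669D
s_6 = InvRound(s_5, k_0) = 0xBDEF

0xBDEF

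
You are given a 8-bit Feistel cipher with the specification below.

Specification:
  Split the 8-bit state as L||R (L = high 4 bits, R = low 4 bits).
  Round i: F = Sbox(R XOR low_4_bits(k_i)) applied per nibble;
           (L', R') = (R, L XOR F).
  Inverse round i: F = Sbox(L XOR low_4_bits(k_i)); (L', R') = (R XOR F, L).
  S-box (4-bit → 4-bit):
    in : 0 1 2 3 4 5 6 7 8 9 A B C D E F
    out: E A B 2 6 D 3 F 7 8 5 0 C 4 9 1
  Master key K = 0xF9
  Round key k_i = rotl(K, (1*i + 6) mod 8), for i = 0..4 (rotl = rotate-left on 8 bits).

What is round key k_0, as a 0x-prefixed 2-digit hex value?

K = 0xF9
k_0 = rotl(K, (1*0+6) mod 8) = rotl(K, 6) = 0x7E

0x7E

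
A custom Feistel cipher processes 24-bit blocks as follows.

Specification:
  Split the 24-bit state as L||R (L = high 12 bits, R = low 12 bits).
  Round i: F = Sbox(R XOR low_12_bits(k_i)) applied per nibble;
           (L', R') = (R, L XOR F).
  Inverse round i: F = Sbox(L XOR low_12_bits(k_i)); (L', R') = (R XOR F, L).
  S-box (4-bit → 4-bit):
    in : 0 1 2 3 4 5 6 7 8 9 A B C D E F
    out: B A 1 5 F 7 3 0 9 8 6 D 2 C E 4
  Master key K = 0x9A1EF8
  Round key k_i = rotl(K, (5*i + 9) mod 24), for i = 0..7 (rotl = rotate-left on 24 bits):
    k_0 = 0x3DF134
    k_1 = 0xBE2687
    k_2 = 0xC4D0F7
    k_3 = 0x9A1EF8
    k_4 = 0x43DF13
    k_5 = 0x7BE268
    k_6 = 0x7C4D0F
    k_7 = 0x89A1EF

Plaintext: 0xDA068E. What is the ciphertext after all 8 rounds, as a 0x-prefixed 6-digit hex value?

0x663A77

s_0 = plaintext = 0xDA068E
s_1 = Round(s_0, k_0) = 0x68ED76
s_2 = Round(s_1, k_1) = 0xD76BC4
s_3 = Round(s_2, k_2) = 0xBC4023
s_4 = Round(s_3, k_3) = 0x023509
s_5 = Round(s_4, k_4) = 0x509685
s_6 = Round(s_5, k_5) = 0x685AE5
s_7 = Round(s_6, k_6) = 0xAE5663
s_8 = Round(s_7, k_7) = 0x663A77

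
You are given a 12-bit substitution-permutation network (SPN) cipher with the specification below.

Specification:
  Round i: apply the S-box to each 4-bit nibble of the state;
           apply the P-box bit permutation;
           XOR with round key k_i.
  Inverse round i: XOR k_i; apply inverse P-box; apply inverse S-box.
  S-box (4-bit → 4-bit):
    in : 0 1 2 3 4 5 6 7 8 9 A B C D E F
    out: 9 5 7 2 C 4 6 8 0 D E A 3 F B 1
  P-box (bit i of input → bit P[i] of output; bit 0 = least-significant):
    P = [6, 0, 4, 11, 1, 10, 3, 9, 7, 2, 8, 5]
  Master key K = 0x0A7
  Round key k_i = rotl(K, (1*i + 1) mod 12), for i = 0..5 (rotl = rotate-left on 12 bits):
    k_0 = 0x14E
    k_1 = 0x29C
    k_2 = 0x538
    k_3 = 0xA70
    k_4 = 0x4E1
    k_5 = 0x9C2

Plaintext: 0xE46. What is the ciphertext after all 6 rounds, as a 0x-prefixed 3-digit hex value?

0x7ED

s_0 = plaintext = 0xE46
s_1 = Round(s_0, k_0) = 0x3F3
s_2 = Round(s_1, k_1) = 0x29B
s_3 = Round(s_2, k_2) = 0xEB7
s_4 = Round(s_3, k_3) = 0x4D4
s_5 = Round(s_4, k_4) = 0xBDB
s_6 = Round(s_5, k_5) = 0x7ED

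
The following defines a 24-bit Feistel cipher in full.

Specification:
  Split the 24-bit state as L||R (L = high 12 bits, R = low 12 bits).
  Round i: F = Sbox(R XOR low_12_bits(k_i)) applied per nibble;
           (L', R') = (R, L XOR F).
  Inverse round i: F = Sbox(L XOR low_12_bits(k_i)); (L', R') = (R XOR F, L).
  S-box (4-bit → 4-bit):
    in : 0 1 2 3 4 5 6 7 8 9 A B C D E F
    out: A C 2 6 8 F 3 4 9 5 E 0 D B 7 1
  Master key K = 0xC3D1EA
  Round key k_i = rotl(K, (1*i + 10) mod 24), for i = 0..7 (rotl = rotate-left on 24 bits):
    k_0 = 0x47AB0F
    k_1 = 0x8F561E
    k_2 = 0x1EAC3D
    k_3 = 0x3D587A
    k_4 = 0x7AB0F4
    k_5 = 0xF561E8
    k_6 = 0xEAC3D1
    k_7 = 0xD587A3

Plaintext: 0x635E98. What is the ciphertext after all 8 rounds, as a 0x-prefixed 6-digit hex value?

0xE2B91A

s_0 = plaintext = 0x635E98
s_1 = Round(s_0, k_0) = 0xE98961
s_2 = Round(s_1, k_1) = 0x961FD9
s_3 = Round(s_2, k_2) = 0xFD9F19
s_4 = Round(s_3, k_3) = 0xF19BEF
s_5 = Round(s_4, k_4) = 0xBEFFD9
s_6 = Round(s_5, k_5) = 0xFD9C83
s_7 = Round(s_6, k_6) = 0xC83E2B
s_8 = Round(s_7, k_7) = 0xE2B91A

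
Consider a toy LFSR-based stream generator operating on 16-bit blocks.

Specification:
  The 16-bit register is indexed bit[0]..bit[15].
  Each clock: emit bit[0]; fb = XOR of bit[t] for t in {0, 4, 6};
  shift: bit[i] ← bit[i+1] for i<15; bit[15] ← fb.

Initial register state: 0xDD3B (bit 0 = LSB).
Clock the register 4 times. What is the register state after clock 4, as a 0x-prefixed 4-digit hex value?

reg_0 = 0xDD3B
clock 1: out=1, reg = 0x6E9D
clock 2: out=1, reg = 0x374E
clock 3: out=0, reg = 0x9BA7
clock 4: out=1, reg = 0xCDD3

0xCDD3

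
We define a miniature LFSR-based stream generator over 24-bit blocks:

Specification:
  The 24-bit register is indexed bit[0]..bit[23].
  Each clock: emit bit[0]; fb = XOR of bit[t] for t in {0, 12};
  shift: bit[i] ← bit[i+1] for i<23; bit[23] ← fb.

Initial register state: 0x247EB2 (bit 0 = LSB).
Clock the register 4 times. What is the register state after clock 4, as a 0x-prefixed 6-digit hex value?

0x5247EB

reg_0 = 0x247EB2
clock 1: out=0, reg = 0x923F59
clock 2: out=1, reg = 0x491FAC
clock 3: out=0, reg = 0xA48FD6
clock 4: out=0, reg = 0x5247EB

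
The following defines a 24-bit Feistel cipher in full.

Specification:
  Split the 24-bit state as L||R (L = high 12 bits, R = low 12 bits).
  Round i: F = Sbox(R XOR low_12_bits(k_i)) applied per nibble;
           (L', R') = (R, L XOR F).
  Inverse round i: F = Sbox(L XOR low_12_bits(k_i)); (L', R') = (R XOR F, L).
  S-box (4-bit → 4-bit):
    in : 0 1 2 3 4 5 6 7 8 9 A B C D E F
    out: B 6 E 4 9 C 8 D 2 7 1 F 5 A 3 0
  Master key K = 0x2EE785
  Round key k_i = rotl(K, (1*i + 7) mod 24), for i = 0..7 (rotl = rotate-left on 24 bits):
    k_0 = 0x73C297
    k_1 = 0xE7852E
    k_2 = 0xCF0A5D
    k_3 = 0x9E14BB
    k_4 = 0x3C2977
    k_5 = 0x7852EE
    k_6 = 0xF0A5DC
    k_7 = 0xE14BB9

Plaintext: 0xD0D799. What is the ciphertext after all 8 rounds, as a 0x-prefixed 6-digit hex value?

s_0 = plaintext = 0xD0D799
s_1 = Round(s_0, k_0) = 0x7991BE
s_2 = Round(s_1, k_1) = 0x1BEEE2
s_3 = Round(s_2, k_2) = 0xEE284E
s_4 = Round(s_3, k_3) = 0x84EBEE
s_5 = Round(s_4, k_4) = 0xBEE639
s_6 = Round(s_5, k_5) = 0x639243
s_7 = Round(s_6, k_6) = 0x243B49
s_8 = Round(s_7, k_7) = 0xB49948

0xB49948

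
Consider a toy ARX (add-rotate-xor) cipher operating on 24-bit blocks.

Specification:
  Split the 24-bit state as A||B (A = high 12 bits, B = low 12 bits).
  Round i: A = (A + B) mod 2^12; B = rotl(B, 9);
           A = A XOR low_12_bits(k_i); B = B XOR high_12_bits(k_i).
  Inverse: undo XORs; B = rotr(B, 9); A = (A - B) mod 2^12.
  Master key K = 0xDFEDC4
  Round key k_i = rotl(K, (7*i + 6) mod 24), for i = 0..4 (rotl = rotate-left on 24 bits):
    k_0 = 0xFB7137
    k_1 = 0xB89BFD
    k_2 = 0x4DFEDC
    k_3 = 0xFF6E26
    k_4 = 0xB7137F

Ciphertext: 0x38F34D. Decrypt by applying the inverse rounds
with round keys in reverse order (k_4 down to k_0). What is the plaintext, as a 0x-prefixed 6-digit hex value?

s_0 = ciphertext = 0x38F34D
s_1 = InvRound(s_0, k_4) = 0xF0C1E4
s_2 = InvRound(s_1, k_3) = 0x093097
s_3 = InvRound(s_2, k_2) = 0xC0D242
s_4 = InvRound(s_3, k_1) = 0x994E5C
s_5 = InvRound(s_4, k_0) = 0x94BF58

0x94BF58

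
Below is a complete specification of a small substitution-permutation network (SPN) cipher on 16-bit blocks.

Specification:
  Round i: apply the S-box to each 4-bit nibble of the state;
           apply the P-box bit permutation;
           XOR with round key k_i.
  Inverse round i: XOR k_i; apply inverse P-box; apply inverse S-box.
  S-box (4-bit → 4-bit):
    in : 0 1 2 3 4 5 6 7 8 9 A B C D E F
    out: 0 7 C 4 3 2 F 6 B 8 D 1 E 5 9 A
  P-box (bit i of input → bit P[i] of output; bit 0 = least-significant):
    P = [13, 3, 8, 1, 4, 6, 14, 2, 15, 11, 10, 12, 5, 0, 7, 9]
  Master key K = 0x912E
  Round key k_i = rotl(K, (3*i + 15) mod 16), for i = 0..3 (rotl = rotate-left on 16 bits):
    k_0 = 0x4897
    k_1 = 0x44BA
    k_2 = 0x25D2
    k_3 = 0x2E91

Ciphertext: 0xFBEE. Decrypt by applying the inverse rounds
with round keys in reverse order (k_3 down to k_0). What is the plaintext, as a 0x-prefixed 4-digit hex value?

s_0 = ciphertext = 0xFBEE
s_1 = InvRound(s_0, k_3) = 0x4A6C
s_2 = InvRound(s_1, k_2) = 0xA7A6
s_3 = InvRound(s_2, k_1) = 0x9BA1
s_4 = InvRound(s_3, k_0) = 0xEEA2

0xEEA2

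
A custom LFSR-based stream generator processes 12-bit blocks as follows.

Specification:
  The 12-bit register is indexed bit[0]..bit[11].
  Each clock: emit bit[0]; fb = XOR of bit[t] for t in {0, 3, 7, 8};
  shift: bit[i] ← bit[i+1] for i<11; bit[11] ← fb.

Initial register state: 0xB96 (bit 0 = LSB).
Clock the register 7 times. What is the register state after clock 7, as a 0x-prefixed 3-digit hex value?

0xF17

reg_0 = 0xB96
clock 1: out=0, reg = 0x5CB
clock 2: out=1, reg = 0x2E5
clock 3: out=1, reg = 0x172
clock 4: out=0, reg = 0x8B9
clock 5: out=1, reg = 0xC5C
clock 6: out=0, reg = 0xE2E
clock 7: out=0, reg = 0xF17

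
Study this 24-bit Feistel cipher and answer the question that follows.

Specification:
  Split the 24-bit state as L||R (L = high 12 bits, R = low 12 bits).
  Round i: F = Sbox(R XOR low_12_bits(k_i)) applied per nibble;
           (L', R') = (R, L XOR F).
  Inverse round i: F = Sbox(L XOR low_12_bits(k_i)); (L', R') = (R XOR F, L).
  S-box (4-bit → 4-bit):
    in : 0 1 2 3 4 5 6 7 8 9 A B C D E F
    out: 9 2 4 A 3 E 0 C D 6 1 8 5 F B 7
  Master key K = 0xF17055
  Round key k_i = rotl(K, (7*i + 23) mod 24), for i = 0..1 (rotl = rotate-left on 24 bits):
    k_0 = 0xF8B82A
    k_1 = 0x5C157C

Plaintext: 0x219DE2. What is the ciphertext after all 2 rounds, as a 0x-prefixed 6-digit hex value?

s_0 = plaintext = 0x219DE2
s_1 = Round(s_0, k_0) = 0xDE2C44
s_2 = Round(s_1, k_1) = 0xC44B4F

0xC44B4F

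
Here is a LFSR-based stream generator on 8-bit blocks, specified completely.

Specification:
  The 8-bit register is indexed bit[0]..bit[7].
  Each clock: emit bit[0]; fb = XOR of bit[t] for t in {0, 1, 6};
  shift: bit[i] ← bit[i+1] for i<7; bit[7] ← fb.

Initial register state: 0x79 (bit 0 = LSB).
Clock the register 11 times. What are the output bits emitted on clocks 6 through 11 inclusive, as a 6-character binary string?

110001

reg_0 = 0x79
clock 1: out=1, reg = 0x3C
clock 2: out=0, reg = 0x1E
clock 3: out=0, reg = 0x8F
clock 4: out=1, reg = 0x47
clock 5: out=1, reg = 0xA3
clock 6: out=1, reg = 0x51
clock 7: out=1, reg = 0x28
clock 8: out=0, reg = 0x14
clock 9: out=0, reg = 0x0A
clock 10: out=0, reg = 0x85
clock 11: out=1, reg = 0xC2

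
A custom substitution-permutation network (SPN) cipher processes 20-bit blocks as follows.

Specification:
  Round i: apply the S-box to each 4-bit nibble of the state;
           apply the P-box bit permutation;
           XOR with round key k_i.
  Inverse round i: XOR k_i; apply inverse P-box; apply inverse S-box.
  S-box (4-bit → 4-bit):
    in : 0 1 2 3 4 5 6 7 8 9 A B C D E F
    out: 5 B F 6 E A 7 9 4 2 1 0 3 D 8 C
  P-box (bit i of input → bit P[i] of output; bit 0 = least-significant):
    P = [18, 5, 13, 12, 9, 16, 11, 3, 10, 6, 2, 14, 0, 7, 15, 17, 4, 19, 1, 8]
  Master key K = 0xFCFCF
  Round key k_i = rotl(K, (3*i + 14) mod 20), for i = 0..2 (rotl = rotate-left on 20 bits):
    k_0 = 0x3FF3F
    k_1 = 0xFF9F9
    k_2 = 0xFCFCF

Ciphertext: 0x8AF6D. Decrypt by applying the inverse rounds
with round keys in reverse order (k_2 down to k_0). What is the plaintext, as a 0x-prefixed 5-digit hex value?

s_0 = ciphertext = 0x8AF6D
s_1 = InvRound(s_0, k_2) = 0x85E96
s_2 = InvRound(s_1, k_1) = 0xFD616
s_3 = InvRound(s_2, k_0) = 0x5ABF6

0x5ABF6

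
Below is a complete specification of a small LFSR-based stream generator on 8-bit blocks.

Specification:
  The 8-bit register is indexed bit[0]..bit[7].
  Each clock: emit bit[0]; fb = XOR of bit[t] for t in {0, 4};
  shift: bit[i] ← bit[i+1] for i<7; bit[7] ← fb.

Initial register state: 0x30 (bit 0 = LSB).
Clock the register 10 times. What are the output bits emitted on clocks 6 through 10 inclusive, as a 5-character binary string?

10011

reg_0 = 0x30
clock 1: out=0, reg = 0x98
clock 2: out=0, reg = 0xCC
clock 3: out=0, reg = 0x66
clock 4: out=0, reg = 0x33
clock 5: out=1, reg = 0x19
clock 6: out=1, reg = 0x0C
clock 7: out=0, reg = 0x06
clock 8: out=0, reg = 0x03
clock 9: out=1, reg = 0x81
clock 10: out=1, reg = 0xC0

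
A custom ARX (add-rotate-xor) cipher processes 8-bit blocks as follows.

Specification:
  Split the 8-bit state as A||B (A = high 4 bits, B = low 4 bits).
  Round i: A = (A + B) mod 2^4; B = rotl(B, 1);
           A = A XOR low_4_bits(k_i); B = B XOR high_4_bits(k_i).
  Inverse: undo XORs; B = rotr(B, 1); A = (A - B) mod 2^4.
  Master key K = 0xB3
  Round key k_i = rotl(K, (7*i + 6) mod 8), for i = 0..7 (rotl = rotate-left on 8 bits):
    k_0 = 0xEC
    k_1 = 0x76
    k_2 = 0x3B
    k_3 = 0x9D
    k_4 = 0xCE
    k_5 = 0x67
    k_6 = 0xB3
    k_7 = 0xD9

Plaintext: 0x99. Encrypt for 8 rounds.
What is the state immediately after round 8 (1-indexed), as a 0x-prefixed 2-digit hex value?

s_0 = plaintext = 0x99
s_1 = Round(s_0, k_0) = 0xED
s_2 = Round(s_1, k_1) = 0xDC
s_3 = Round(s_2, k_2) = 0x2A
s_4 = Round(s_3, k_3) = 0x1C
s_5 = Round(s_4, k_4) = 0x35
s_6 = Round(s_5, k_5) = 0xFC
s_7 = Round(s_6, k_6) = 0x82
s_8 = Round(s_7, k_7) = 0x39

0x39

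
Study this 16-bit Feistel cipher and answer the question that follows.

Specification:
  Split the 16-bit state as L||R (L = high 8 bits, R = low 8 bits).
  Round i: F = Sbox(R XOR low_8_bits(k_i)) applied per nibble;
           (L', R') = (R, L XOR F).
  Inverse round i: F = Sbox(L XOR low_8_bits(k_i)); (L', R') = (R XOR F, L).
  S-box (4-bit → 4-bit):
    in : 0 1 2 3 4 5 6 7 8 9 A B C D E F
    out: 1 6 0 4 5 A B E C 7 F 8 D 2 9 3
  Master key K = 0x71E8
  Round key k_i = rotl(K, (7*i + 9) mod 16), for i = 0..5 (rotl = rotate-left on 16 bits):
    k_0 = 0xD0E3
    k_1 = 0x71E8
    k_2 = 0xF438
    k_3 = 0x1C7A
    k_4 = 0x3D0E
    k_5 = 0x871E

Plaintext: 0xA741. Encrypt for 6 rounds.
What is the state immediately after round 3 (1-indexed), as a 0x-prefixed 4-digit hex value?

s_0 = plaintext = 0xA741
s_1 = Round(s_0, k_0) = 0x4157
s_2 = Round(s_1, k_1) = 0x57C2
s_3 = Round(s_2, k_2) = 0xC268
s_4 = Round(s_3, k_3) = 0x68A2
s_5 = Round(s_4, k_4) = 0xA295
s_6 = Round(s_5, k_5) = 0x956A

0xC268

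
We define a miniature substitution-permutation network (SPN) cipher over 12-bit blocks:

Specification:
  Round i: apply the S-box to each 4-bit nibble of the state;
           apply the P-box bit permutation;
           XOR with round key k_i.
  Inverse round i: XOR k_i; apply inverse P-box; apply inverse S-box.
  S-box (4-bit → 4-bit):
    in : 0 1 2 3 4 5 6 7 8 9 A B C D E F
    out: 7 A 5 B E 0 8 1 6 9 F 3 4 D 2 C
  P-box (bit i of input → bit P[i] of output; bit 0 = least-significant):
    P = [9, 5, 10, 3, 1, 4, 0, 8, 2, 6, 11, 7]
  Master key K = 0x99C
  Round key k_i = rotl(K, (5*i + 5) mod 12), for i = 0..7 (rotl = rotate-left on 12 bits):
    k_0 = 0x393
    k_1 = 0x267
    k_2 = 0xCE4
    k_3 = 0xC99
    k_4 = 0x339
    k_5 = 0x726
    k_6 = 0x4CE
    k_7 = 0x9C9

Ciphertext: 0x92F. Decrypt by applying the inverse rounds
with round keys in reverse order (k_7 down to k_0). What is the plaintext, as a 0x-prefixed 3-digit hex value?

s_0 = ciphertext = 0x92F
s_1 = InvRound(s_0, k_7) = 0x37E
s_2 = InvRound(s_1, k_6) = 0x610
s_3 = InvRound(s_2, k_5) = 0x73E
s_4 = InvRound(s_3, k_4) = 0x72C
s_5 = InvRound(s_4, k_3) = 0xD4B
s_6 = InvRound(s_5, k_2) = 0x9D1
s_7 = InvRound(s_6, k_1) = 0xD3B
s_8 = InvRound(s_7, k_0) = 0xF5A

0xF5A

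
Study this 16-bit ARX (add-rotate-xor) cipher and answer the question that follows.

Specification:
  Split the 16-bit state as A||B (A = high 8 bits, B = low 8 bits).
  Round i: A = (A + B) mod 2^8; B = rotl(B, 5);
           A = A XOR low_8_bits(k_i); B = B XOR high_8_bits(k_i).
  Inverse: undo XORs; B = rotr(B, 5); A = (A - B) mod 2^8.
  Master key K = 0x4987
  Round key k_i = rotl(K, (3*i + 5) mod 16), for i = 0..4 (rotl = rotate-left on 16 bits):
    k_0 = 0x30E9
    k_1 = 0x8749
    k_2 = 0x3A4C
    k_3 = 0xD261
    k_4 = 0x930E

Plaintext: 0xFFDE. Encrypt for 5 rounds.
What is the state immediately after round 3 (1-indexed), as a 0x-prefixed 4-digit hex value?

s_0 = plaintext = 0xFFDE
s_1 = Round(s_0, k_0) = 0x34EB
s_2 = Round(s_1, k_1) = 0x56FA
s_3 = Round(s_2, k_2) = 0x1C65
s_4 = Round(s_3, k_3) = 0xE07E
s_5 = Round(s_4, k_4) = 0x505C

0x1C65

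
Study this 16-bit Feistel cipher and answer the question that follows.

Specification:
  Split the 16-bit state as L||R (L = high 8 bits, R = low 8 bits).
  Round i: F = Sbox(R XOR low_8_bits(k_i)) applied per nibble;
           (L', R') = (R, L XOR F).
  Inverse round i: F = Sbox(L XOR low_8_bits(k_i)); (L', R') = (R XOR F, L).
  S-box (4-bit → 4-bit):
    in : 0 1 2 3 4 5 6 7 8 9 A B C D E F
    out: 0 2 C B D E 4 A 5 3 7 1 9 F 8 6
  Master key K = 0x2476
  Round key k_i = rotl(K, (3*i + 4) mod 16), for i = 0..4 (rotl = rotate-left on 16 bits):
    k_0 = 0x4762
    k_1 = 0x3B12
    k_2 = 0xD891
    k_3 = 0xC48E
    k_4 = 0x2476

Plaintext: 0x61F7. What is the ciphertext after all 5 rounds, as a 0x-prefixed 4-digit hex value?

0xB4D0

s_0 = plaintext = 0x61F7
s_1 = Round(s_0, k_0) = 0xF75F
s_2 = Round(s_1, k_1) = 0x5F28
s_3 = Round(s_2, k_2) = 0x284C
s_4 = Round(s_3, k_3) = 0x4CB4
s_5 = Round(s_4, k_4) = 0xB4D0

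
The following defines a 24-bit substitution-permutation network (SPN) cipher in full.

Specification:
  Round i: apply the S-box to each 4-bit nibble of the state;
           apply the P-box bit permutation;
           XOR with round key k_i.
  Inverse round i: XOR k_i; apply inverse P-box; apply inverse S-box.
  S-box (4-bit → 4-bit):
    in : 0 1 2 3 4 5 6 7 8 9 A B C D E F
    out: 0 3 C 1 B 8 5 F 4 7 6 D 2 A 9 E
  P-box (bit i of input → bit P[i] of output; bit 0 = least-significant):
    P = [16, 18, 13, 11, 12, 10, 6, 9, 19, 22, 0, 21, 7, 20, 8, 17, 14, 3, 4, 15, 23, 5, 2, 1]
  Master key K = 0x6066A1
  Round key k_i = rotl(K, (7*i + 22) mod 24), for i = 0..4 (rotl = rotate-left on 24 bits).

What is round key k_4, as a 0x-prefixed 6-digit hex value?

0x819A85

K = 0x6066A1
k_0 = rotl(K, (7*0+22) mod 24) = rotl(K, 22) = 0x5819A8
k_1 = rotl(K, (7*1+22) mod 24) = rotl(K, 5) = 0x0CD42C
k_2 = rotl(K, (7*2+22) mod 24) = rotl(K, 12) = 0x6A1606
k_3 = rotl(K, (7*3+22) mod 24) = rotl(K, 19) = 0x0B0335
k_4 = rotl(K, (7*4+22) mod 24) = rotl(K, 2) = 0x819A85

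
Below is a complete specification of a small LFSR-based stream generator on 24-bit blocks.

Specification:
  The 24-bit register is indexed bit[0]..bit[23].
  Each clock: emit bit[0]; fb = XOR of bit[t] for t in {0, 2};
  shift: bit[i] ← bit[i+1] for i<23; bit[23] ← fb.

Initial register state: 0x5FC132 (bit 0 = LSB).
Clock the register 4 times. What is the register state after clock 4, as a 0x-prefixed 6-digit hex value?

0xE5FC13

reg_0 = 0x5FC132
clock 1: out=0, reg = 0x2FE099
clock 2: out=1, reg = 0x97F04C
clock 3: out=0, reg = 0xCBF826
clock 4: out=0, reg = 0xE5FC13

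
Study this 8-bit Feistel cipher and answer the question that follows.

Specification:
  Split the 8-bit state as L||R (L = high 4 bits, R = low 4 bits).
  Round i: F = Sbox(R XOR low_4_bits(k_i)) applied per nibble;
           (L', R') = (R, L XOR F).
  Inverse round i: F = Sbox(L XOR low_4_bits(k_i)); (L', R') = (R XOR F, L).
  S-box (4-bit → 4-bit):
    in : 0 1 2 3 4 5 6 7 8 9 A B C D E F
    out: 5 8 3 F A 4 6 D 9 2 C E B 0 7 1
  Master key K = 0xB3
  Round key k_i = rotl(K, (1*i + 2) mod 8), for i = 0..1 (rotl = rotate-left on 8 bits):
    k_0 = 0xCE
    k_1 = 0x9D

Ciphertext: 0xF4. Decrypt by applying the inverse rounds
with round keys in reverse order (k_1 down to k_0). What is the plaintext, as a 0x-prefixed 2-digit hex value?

0xD7

s_0 = ciphertext = 0xF4
s_1 = InvRound(s_0, k_1) = 0x7F
s_2 = InvRound(s_1, k_0) = 0xD7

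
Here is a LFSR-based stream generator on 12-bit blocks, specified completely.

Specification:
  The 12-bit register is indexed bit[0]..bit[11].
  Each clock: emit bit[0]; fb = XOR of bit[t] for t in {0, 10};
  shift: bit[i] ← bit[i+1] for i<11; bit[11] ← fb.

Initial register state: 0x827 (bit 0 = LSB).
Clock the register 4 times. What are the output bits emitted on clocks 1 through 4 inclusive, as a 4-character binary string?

reg_0 = 0x827
clock 1: out=1, reg = 0xC13
clock 2: out=1, reg = 0x609
clock 3: out=1, reg = 0x304
clock 4: out=0, reg = 0x182

1110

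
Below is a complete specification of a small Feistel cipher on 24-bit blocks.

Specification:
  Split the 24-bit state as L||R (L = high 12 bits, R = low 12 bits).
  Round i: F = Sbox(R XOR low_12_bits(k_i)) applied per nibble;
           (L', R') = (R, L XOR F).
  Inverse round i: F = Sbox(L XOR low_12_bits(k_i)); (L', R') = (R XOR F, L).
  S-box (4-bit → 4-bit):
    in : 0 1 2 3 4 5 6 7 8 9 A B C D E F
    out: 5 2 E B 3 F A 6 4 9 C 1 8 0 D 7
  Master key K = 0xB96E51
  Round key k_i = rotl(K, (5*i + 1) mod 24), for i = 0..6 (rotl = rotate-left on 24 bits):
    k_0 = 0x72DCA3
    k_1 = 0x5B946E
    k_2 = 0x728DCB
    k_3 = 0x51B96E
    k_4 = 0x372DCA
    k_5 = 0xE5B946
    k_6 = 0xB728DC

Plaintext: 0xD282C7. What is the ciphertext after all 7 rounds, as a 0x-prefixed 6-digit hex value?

0xB57E96

s_0 = plaintext = 0xD282C7
s_1 = Round(s_0, k_0) = 0x2C708B
s_2 = Round(s_1, k_1) = 0x08B118
s_3 = Round(s_2, k_2) = 0x118880
s_4 = Round(s_3, k_3) = 0x8803C5
s_5 = Round(s_4, k_4) = 0x3C55D7
s_6 = Round(s_5, k_5) = 0x5D7B57
s_7 = Round(s_6, k_6) = 0xB57E96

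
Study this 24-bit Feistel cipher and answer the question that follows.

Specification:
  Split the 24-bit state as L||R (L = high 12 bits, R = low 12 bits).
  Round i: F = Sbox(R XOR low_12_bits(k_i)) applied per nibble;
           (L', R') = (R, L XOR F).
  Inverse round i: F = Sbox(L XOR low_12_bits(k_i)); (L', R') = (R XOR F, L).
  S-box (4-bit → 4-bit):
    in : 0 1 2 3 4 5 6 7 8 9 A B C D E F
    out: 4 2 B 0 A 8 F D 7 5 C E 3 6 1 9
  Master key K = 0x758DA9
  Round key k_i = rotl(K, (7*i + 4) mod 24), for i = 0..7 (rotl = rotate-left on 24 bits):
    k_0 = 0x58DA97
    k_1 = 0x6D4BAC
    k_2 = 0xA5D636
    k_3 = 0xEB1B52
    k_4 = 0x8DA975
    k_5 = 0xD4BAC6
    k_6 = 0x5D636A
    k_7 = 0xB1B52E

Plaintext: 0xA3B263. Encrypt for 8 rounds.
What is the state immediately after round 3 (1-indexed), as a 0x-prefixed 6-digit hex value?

s_0 = plaintext = 0xA3B263
s_1 = Round(s_0, k_0) = 0x263DA1
s_2 = Round(s_1, k_1) = 0xDA1D25
s_3 = Round(s_2, k_2) = 0xD25381
s_4 = Round(s_3, k_3) = 0x381A45
s_5 = Round(s_4, k_4) = 0xA45385
s_6 = Round(s_5, k_5) = 0x385FE5
s_7 = Round(s_6, k_6) = 0xFE50FC
s_8 = Round(s_7, k_7) = 0x0FC78E

0xD25381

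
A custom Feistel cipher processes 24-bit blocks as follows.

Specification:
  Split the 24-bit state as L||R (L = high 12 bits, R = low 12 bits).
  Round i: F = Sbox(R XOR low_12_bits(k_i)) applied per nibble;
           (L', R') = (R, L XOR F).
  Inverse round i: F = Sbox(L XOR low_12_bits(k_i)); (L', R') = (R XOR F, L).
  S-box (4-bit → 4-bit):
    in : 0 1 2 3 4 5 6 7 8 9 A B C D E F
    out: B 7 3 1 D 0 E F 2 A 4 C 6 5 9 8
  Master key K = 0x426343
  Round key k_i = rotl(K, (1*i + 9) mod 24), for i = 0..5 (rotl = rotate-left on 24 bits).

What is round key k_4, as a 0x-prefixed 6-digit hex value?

0x68684C

K = 0x426343
k_0 = rotl(K, (1*0+9) mod 24) = rotl(K, 9) = 0xC68684
k_1 = rotl(K, (1*1+9) mod 24) = rotl(K, 10) = 0x8D0D09
k_2 = rotl(K, (1*2+9) mod 24) = rotl(K, 11) = 0x1A1A13
k_3 = rotl(K, (1*3+9) mod 24) = rotl(K, 12) = 0x343426
k_4 = rotl(K, (1*4+9) mod 24) = rotl(K, 13) = 0x68684C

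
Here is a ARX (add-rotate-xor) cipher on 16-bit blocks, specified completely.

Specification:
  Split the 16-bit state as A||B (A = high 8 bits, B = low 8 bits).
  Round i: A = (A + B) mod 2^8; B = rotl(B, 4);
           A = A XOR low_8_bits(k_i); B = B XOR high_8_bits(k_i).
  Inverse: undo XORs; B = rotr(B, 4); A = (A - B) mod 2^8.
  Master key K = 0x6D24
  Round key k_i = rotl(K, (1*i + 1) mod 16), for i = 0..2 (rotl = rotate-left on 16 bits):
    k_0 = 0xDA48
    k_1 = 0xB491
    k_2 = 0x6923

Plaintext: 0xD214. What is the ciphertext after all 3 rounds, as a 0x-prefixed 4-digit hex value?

s_0 = plaintext = 0xD214
s_1 = Round(s_0, k_0) = 0xAE9B
s_2 = Round(s_1, k_1) = 0xD80D
s_3 = Round(s_2, k_2) = 0xC6B9

0xC6B9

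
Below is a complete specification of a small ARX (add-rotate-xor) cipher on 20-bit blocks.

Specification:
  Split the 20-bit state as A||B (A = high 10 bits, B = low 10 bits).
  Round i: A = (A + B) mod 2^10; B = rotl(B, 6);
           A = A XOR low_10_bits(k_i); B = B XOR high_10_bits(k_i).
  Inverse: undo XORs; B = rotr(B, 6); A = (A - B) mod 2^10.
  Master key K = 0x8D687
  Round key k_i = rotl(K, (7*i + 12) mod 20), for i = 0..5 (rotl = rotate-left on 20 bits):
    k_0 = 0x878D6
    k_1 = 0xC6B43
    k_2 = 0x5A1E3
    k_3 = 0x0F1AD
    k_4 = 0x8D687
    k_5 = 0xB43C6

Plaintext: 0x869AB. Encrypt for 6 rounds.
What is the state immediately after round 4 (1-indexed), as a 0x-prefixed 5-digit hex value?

0x6FE70

s_0 = plaintext = 0x869AB
s_1 = Round(s_0, k_0) = 0xC4CC4
s_2 = Round(s_1, k_1) = 0x25216
s_3 = Round(s_2, k_2) = 0xD24C9
s_4 = Round(s_3, k_3) = 0x6FE70
s_5 = Round(s_4, k_4) = 0xAA212
s_6 = Round(s_5, k_5) = 0xDF271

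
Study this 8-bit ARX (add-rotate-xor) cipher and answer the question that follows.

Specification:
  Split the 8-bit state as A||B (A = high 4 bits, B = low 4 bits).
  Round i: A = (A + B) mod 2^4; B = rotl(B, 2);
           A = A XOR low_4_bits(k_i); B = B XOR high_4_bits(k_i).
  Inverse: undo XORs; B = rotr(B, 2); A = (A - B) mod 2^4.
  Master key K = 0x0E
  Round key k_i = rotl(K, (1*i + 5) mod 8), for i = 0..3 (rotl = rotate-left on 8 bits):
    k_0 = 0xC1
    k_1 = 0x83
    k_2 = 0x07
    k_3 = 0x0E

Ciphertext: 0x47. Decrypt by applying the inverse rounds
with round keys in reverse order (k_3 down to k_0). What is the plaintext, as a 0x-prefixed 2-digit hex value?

s_0 = ciphertext = 0x47
s_1 = InvRound(s_0, k_3) = 0xDD
s_2 = InvRound(s_1, k_2) = 0x37
s_3 = InvRound(s_2, k_1) = 0x1F
s_4 = InvRound(s_3, k_0) = 0x4C

0x4C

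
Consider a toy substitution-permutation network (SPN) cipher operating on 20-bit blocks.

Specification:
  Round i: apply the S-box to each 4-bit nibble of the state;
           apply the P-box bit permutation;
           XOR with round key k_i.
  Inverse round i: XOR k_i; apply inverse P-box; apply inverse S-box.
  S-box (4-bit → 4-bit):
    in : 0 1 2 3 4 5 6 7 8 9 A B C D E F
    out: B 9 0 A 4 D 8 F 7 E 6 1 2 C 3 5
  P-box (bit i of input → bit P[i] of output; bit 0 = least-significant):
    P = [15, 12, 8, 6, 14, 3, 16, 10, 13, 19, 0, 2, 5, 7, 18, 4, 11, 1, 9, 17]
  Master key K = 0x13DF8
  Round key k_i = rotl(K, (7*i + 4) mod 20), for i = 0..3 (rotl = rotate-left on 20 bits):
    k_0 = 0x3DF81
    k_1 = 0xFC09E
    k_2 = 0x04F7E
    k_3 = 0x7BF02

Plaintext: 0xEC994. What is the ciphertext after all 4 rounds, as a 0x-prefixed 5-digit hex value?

0x4B7B6

s_0 = plaintext = 0xEC994
s_1 = Round(s_0, k_0) = 0xAD20E
s_2 = Round(s_1, k_1) = 0xB1684
s_3 = Round(s_2, k_2) = 0x10642
s_4 = Round(s_3, k_3) = 0x4B7B6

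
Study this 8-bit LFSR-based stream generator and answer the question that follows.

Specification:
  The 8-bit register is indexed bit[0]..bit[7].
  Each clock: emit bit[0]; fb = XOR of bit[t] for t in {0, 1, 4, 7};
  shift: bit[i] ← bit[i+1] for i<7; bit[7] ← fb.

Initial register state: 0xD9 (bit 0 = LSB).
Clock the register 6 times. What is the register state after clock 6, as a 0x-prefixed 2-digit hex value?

0x1F

reg_0 = 0xD9
clock 1: out=1, reg = 0xEC
clock 2: out=0, reg = 0xF6
clock 3: out=0, reg = 0xFB
clock 4: out=1, reg = 0x7D
clock 5: out=1, reg = 0x3E
clock 6: out=0, reg = 0x1F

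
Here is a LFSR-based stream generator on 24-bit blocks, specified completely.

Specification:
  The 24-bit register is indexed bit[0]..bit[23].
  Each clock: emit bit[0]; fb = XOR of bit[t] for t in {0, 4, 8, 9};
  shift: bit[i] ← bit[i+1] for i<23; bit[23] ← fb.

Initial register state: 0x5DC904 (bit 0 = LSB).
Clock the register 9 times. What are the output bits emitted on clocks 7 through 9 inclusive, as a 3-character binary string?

001

reg_0 = 0x5DC904
clock 1: out=0, reg = 0xAEE482
clock 2: out=0, reg = 0x577241
clock 3: out=1, reg = 0x2BB920
clock 4: out=0, reg = 0x95DC90
clock 5: out=0, reg = 0xCAEE48
clock 6: out=0, reg = 0xE57724
clock 7: out=0, reg = 0x72BB92
clock 8: out=0, reg = 0xB95DC9
clock 9: out=1, reg = 0x5CAEE4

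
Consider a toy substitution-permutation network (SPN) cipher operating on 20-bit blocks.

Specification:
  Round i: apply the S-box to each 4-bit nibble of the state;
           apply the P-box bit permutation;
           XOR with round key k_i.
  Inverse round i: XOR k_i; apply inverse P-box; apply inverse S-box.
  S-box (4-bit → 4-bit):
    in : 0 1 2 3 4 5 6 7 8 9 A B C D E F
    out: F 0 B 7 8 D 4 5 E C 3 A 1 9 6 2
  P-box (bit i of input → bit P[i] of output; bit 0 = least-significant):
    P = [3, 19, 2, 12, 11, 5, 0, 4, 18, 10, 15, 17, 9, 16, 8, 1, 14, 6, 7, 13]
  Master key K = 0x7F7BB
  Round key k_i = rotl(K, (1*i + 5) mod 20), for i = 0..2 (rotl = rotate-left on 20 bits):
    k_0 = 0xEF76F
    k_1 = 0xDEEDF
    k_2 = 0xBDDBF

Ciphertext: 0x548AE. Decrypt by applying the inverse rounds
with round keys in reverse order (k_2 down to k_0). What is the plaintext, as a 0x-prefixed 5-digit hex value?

0x9FFE4

s_0 = ciphertext = 0x548AE
s_1 = InvRound(s_0, k_2) = 0x1609B
s_2 = InvRound(s_1, k_1) = 0xFC3CE
s_3 = InvRound(s_2, k_0) = 0x9FFE4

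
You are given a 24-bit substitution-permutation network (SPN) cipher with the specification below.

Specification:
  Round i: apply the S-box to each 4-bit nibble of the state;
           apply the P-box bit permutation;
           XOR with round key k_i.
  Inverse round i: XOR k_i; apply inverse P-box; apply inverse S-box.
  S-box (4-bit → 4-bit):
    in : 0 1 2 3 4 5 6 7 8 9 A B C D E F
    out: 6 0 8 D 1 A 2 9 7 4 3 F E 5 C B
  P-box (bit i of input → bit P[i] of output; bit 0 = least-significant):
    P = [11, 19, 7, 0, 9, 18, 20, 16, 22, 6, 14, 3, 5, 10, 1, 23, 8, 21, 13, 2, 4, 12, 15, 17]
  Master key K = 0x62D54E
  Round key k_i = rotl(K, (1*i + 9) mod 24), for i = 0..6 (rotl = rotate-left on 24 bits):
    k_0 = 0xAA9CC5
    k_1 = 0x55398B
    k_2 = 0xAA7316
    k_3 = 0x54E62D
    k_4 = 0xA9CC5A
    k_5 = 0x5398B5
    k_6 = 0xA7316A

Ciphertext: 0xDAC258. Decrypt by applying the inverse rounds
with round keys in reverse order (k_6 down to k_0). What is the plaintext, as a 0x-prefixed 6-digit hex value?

s_0 = ciphertext = 0xDAC258
s_1 = InvRound(s_0, k_6) = 0x88DDB6
s_2 = InvRound(s_1, k_5) = 0x24CDE5
s_3 = InvRound(s_2, k_4) = 0x47325C
s_4 = InvRound(s_3, k_3) = 0xB1A0E2
s_5 = InvRound(s_4, k_2) = 0xB74030
s_6 = InvRound(s_5, k_1) = 0xF83313
s_7 = InvRound(s_6, k_0) = 0x330ADD

0x330ADD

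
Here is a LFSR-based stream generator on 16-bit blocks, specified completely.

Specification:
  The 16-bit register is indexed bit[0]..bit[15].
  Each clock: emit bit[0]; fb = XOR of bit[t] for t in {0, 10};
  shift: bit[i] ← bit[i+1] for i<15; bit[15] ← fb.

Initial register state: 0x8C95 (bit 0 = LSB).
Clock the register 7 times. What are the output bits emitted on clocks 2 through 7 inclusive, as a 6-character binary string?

reg_0 = 0x8C95
clock 1: out=1, reg = 0x464A
clock 2: out=0, reg = 0xA325
clock 3: out=1, reg = 0xD192
clock 4: out=0, reg = 0x68C9
clock 5: out=1, reg = 0xB464
clock 6: out=0, reg = 0xDA32
clock 7: out=0, reg = 0x6D19

010100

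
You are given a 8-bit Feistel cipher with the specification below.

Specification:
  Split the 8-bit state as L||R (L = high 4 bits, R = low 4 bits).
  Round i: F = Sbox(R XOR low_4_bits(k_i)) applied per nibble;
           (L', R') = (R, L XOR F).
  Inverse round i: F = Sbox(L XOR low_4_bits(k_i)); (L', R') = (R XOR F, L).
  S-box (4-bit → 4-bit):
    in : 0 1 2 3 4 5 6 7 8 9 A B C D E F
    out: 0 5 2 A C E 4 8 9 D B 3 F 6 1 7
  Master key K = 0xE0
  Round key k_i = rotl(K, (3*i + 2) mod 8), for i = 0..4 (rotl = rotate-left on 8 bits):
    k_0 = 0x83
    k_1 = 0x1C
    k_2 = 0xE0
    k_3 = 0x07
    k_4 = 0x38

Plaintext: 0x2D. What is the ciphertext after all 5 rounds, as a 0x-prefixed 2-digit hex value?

s_0 = plaintext = 0x2D
s_1 = Round(s_0, k_0) = 0xD3
s_2 = Round(s_1, k_1) = 0x3A
s_3 = Round(s_2, k_2) = 0xA8
s_4 = Round(s_3, k_3) = 0x8D
s_5 = Round(s_4, k_4) = 0xD6

0xD6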